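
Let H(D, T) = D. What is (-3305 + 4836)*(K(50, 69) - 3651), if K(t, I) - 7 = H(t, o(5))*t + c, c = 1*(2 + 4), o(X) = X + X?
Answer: -1742278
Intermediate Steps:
o(X) = 2*X
c = 6 (c = 1*6 = 6)
K(t, I) = 13 + t² (K(t, I) = 7 + (t*t + 6) = 7 + (t² + 6) = 7 + (6 + t²) = 13 + t²)
(-3305 + 4836)*(K(50, 69) - 3651) = (-3305 + 4836)*((13 + 50²) - 3651) = 1531*((13 + 2500) - 3651) = 1531*(2513 - 3651) = 1531*(-1138) = -1742278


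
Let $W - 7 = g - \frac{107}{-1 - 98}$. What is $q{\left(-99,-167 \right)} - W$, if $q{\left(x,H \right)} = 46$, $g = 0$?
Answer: $\frac{3754}{99} \approx 37.919$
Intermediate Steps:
$W = \frac{800}{99}$ ($W = 7 + \left(0 - \frac{107}{-1 - 98}\right) = 7 + \left(0 - \frac{107}{-99}\right) = 7 + \left(0 - - \frac{107}{99}\right) = 7 + \left(0 + \frac{107}{99}\right) = 7 + \frac{107}{99} = \frac{800}{99} \approx 8.0808$)
$q{\left(-99,-167 \right)} - W = 46 - \frac{800}{99} = \frac{3754}{99}$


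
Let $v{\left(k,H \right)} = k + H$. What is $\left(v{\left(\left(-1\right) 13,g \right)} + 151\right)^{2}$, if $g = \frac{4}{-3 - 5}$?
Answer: $\frac{75625}{4} \approx 18906.0$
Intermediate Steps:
$g = - \frac{1}{2}$ ($g = \frac{4}{-8} = 4 \left(- \frac{1}{8}\right) = - \frac{1}{2} \approx -0.5$)
$v{\left(k,H \right)} = H + k$
$\left(v{\left(\left(-1\right) 13,g \right)} + 151\right)^{2} = \left(\left(- \frac{1}{2} - 13\right) + 151\right)^{2} = \left(- \frac{27}{2} + 151\right)^{2} = \left(\frac{275}{2}\right)^{2} = \frac{75625}{4}$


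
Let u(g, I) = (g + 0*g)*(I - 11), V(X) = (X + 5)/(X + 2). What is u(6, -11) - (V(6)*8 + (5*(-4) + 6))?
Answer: -129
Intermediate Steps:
V(X) = (5 + X)/(2 + X)
u(g, I) = g*(-11 + I) (u(g, I) = (g + 0)*(-11 + I) = g*(-11 + I))
u(6, -11) - (V(6)*8 + (5*(-4) + 6)) = 6*(-11 - 11) - (((5 + 6)/(2 + 6))*8 + (5*(-4) + 6)) = 6*(-22) - ((11/8)*8 + (-20 + 6)) = -132 - (((⅛)*11)*8 - 14) = -132 - ((11/8)*8 - 14) = -132 - (11 - 14) = -132 - 1*(-3) = -132 + 3 = -129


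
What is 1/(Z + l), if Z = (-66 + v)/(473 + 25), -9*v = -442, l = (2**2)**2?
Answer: 2241/35780 ≈ 0.062633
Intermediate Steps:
l = 16 (l = 4**2 = 16)
v = 442/9 (v = -1/9*(-442) = 442/9 ≈ 49.111)
Z = -76/2241 (Z = (-66 + 442/9)/(473 + 25) = -152/9/498 = -152/9*1/498 = -76/2241 ≈ -0.033913)
1/(Z + l) = 1/(-76/2241 + 16) = 1/(35780/2241) = 2241/35780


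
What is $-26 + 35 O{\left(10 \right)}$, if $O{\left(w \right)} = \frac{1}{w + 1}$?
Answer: $- \frac{251}{11} \approx -22.818$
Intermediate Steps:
$O{\left(w \right)} = \frac{1}{1 + w}$
$-26 + 35 O{\left(10 \right)} = -26 + \frac{35}{1 + 10} = -26 + \frac{35}{11} = - \frac{251}{11}$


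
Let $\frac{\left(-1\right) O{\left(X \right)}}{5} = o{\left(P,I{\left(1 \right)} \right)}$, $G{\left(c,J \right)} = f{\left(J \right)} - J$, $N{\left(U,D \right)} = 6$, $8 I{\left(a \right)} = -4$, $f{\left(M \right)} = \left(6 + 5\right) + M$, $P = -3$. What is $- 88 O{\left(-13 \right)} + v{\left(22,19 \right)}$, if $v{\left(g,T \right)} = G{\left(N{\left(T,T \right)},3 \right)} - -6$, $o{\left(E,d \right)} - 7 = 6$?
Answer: $5737$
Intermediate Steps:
$f{\left(M \right)} = 11 + M$
$I{\left(a \right)} = - \frac{1}{2}$ ($I{\left(a \right)} = \frac{1}{8} \left(-4\right) = - \frac{1}{2}$)
$o{\left(E,d \right)} = 13$ ($o{\left(E,d \right)} = 7 + 6 = 13$)
$G{\left(c,J \right)} = 11$ ($G{\left(c,J \right)} = \left(11 + J\right) - J = 11$)
$O{\left(X \right)} = -65$ ($O{\left(X \right)} = \left(-5\right) 13 = -65$)
$v{\left(g,T \right)} = 17$ ($v{\left(g,T \right)} = 11 - -6 = 11 + 6 = 17$)
$- 88 O{\left(-13 \right)} + v{\left(22,19 \right)} = \left(-88\right) \left(-65\right) + 17 = 5720 + 17 = 5737$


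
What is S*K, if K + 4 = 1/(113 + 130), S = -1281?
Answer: 414617/81 ≈ 5118.7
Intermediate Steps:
K = -971/243 (K = -4 + 1/(113 + 130) = -4 + 1/243 = -971/243 ≈ -3.9959)
S*K = -1281*(-971/243) = 414617/81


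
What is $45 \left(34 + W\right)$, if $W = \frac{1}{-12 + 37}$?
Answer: $\frac{7659}{5} \approx 1531.8$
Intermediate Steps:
$W = \frac{1}{25} \approx 0.04$
$45 \left(34 + W\right) = 45 \left(34 + \frac{1}{25}\right) = 45 \cdot \frac{851}{25} = \frac{7659}{5}$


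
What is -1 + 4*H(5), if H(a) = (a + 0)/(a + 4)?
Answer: 11/9 ≈ 1.2222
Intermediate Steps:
H(a) = a/(4 + a)
-1 + 4*H(5) = -1 + 4*(5/(4 + 5)) = -1 + 4*(5/9) = -1 + 20/9 = 11/9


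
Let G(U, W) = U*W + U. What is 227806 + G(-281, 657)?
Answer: 42908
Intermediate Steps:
G(U, W) = U + U*W
227806 + G(-281, 657) = 227806 - 281*(1 + 657) = 227806 - 281*658 = 227806 - 184898 = 42908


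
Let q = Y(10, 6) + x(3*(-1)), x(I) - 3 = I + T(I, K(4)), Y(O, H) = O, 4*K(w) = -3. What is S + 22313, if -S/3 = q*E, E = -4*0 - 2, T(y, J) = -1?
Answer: 22367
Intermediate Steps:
K(w) = -¾ (K(w) = (¼)*(-3) = -¾)
x(I) = 2 + I (x(I) = 3 + (I - 1) = 3 + (-1 + I) = 2 + I)
E = -2 (E = 0 - 2 = -2)
q = 9 (q = 10 + (2 + 3*(-1)) = 10 + (2 - 3) = 10 - 1 = 9)
S = 54 (S = -27*(-2) = -3*(-18) = 54)
S + 22313 = 54 + 22313 = 22367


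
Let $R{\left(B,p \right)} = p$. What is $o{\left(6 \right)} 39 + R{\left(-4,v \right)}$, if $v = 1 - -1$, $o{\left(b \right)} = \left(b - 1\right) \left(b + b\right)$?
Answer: $2342$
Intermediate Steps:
$o{\left(b \right)} = 2 b \left(-1 + b\right)$ ($o{\left(b \right)} = \left(-1 + b\right) 2 b = 2 b \left(-1 + b\right)$)
$v = 2$ ($v = 1 + 1 = 2$)
$o{\left(6 \right)} 39 + R{\left(-4,v \right)} = 2 \cdot 6 \left(-1 + 6\right) 39 + 2 = 2 \cdot 6 \cdot 5 \cdot 39 + 2 = 60 \cdot 39 + 2 = 2340 + 2 = 2342$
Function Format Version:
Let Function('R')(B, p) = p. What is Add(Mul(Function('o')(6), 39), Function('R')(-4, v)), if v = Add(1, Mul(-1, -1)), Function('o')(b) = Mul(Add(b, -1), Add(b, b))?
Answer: 2342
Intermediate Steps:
Function('o')(b) = Mul(2, b, Add(-1, b)) (Function('o')(b) = Mul(Add(-1, b), Mul(2, b)) = Mul(2, b, Add(-1, b)))
v = 2 (v = Add(1, 1) = 2)
Add(Mul(Function('o')(6), 39), Function('R')(-4, v)) = Add(Mul(Mul(2, 6, Add(-1, 6)), 39), 2) = Add(Mul(Mul(2, 6, 5), 39), 2) = Add(Mul(60, 39), 2) = Add(2340, 2) = 2342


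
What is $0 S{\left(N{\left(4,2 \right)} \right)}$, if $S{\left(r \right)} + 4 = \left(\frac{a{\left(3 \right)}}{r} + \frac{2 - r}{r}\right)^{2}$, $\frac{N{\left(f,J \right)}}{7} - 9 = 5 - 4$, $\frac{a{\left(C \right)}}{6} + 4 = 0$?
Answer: $0$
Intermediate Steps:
$a{\left(C \right)} = -24$ ($a{\left(C \right)} = -24 + 6 \cdot 0 = -24 + 0 = -24$)
$N{\left(f,J \right)} = 70$ ($N{\left(f,J \right)} = 63 + 7 \left(5 - 4\right) = 63 + 7 \cdot 1 = 63 + 7 = 70$)
$S{\left(r \right)} = -4 + \left(- \frac{24}{r} + \frac{2 - r}{r}\right)^{2}$
$0 S{\left(N{\left(4,2 \right)} \right)} = 0 \left(-4 + \frac{\left(22 + 70\right)^{2}}{4900}\right) = 0 \left(-4 + \frac{92^{2}}{4900}\right) = 0 \left(-4 + \frac{1}{4900} \cdot 8464\right) = 0 \left(-4 + \frac{2116}{1225}\right) = 0 \left(- \frac{2784}{1225}\right) = 0$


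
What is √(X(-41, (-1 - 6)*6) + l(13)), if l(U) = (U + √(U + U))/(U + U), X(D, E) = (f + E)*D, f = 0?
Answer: √(1164410 + 26*√26)/26 ≈ 41.505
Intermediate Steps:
X(D, E) = D*E (X(D, E) = (0 + E)*D = E*D = D*E)
l(U) = (U + √2*√U)/(2*U) (l(U) = (U + √(2*U))/((2*U)) = (U + √2*√U)*(1/(2*U)) = (U + √2*√U)/(2*U))
√(X(-41, (-1 - 6)*6) + l(13)) = √(-41*(-1 - 6)*6 + (½ + √2/(2*√13))) = √(-(-287)*6 + (½ + √2*(√13/13)/2)) = √(-41*(-42) + (½ + √26/26)) = √(1722 + (½ + √26/26)) = √(3445/2 + √26/26)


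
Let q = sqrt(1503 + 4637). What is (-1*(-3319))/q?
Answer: 3319*sqrt(1535)/3070 ≈ 42.357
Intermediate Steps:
q = 2*sqrt(1535) (q = sqrt(6140) = 2*sqrt(1535) ≈ 78.358)
(-1*(-3319))/q = (-1*(-3319))/((2*sqrt(1535))) = 3319*(sqrt(1535)/3070) = 3319*sqrt(1535)/3070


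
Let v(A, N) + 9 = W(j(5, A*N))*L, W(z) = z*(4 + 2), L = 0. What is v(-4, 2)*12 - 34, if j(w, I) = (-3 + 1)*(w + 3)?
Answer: -142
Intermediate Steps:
j(w, I) = -6 - 2*w (j(w, I) = -2*(3 + w) = -6 - 2*w)
W(z) = 6*z (W(z) = z*6 = 6*z)
v(A, N) = -9 (v(A, N) = -9 + (6*(-6 - 2*5))*0 = -9 + (6*(-6 - 10))*0 = -9 + (6*(-16))*0 = -9 - 96*0 = -9 + 0 = -9)
v(-4, 2)*12 - 34 = -9*12 - 34 = -108 - 34 = -142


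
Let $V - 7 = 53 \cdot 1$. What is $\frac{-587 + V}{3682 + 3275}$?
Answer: $- \frac{527}{6957} \approx -0.075751$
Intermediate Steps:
$V = 60$ ($V = 7 + 53 \cdot 1 = 7 + 53 = 60$)
$\frac{-587 + V}{3682 + 3275} = \frac{-587 + 60}{3682 + 3275} = - \frac{527}{6957}$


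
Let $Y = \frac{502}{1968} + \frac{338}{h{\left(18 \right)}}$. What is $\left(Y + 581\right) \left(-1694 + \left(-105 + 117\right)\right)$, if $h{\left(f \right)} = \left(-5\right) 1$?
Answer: $- \frac{2125360903}{2460} \approx -8.6397 \cdot 10^{5}$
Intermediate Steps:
$h{\left(f \right)} = -5$
$Y = - \frac{331337}{4920}$ ($Y = \frac{502}{1968} + \frac{338}{-5} = 502 \cdot \frac{1}{1968} + 338 \left(- \frac{1}{5}\right) = \frac{251}{984} - \frac{338}{5} = - \frac{331337}{4920} \approx -67.345$)
$\left(Y + 581\right) \left(-1694 + \left(-105 + 117\right)\right) = \left(- \frac{331337}{4920} + 581\right) \left(-1694 + \left(-105 + 117\right)\right) = \frac{2527183 \left(-1694 + 12\right)}{4920} = \frac{2527183}{4920} \left(-1682\right) = - \frac{2125360903}{2460}$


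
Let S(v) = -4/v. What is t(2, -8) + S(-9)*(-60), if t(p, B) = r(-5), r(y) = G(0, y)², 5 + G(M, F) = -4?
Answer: 163/3 ≈ 54.333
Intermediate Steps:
G(M, F) = -9 (G(M, F) = -5 - 4 = -9)
r(y) = 81 (r(y) = (-9)² = 81)
t(p, B) = 81
t(2, -8) + S(-9)*(-60) = 81 - 4/(-9)*(-60) = 81 - 4*(-⅑)*(-60) = 81 + (4/9)*(-60) = 81 - 80/3 = 163/3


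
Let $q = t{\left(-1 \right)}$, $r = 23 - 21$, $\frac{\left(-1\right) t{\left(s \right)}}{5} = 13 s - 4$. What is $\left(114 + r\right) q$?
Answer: $9860$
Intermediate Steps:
$t{\left(s \right)} = 20 - 65 s$ ($t{\left(s \right)} = - 5 \left(13 s - 4\right) = - 5 \left(-4 + 13 s\right) = 20 - 65 s$)
$r = 2$ ($r = 23 - 21 = 2$)
$q = 85$ ($q = 20 - -65 = 20 + 65 = 85$)
$\left(114 + r\right) q = \left(114 + 2\right) 85 = 116 \cdot 85 = 9860$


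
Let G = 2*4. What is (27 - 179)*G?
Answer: -1216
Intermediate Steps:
G = 8
(27 - 179)*G = (27 - 179)*8 = -152*8 = -1216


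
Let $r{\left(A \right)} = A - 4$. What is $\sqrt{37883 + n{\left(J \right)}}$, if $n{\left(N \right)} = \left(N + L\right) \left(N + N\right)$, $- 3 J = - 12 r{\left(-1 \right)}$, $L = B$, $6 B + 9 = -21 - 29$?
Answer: $\frac{\sqrt{351687}}{3} \approx 197.68$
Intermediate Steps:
$r{\left(A \right)} = -4 + A$ ($r{\left(A \right)} = A - 4 = -4 + A$)
$B = - \frac{59}{6}$ ($B = - \frac{3}{2} + \frac{-21 - 29}{6} = - \frac{3}{2} + \frac{1}{6} \left(-50\right) = - \frac{3}{2} - \frac{25}{3} = - \frac{59}{6} \approx -9.8333$)
$L = - \frac{59}{6} \approx -9.8333$
$J = -20$ ($J = - \frac{\left(-12\right) \left(-4 - 1\right)}{3} = - \frac{\left(-12\right) \left(-5\right)}{3} = \left(- \frac{1}{3}\right) 60 = -20$)
$n{\left(N \right)} = 2 N \left(- \frac{59}{6} + N\right)$ ($n{\left(N \right)} = \left(N - \frac{59}{6}\right) \left(N + N\right) = \left(- \frac{59}{6} + N\right) 2 N = 2 N \left(- \frac{59}{6} + N\right)$)
$\sqrt{37883 + n{\left(J \right)}} = \sqrt{37883 + \frac{1}{3} \left(-20\right) \left(-59 + 6 \left(-20\right)\right)} = \sqrt{37883 + \frac{1}{3} \left(-20\right) \left(-59 - 120\right)} = \sqrt{37883 + \frac{1}{3} \left(-20\right) \left(-179\right)} = \sqrt{37883 + \frac{3580}{3}} = \sqrt{\frac{117229}{3}} = \frac{\sqrt{351687}}{3}$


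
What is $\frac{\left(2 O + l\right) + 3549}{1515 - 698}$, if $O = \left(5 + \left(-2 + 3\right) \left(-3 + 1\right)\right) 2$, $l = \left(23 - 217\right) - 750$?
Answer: $\frac{2617}{817} \approx 3.2032$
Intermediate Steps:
$l = -944$ ($l = -194 - 750 = -944$)
$O = 6$ ($O = \left(5 + 1 \left(-2\right)\right) 2 = \left(5 - 2\right) 2 = 3 \cdot 2 = 6$)
$\frac{\left(2 O + l\right) + 3549}{1515 - 698} = \frac{\left(2 \cdot 6 - 944\right) + 3549}{1515 - 698} = \frac{\left(12 - 944\right) + 3549}{817} = \left(-932 + 3549\right) \frac{1}{817} = 2617 \cdot \frac{1}{817} = \frac{2617}{817}$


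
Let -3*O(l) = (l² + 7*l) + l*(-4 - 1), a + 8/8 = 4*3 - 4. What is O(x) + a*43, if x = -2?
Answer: 301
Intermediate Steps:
a = 7 (a = -1 + (4*3 - 4) = -1 + (12 - 4) = -1 + 8 = 7)
O(l) = -2*l/3 - l²/3 (O(l) = -((l² + 7*l) + l*(-4 - 1))/3 = -((l² + 7*l) + l*(-5))/3 = -((l² + 7*l) - 5*l)/3 = -(l² + 2*l)/3 = -2*l/3 - l²/3)
O(x) + a*43 = -⅓*(-2)*(2 - 2) + 7*43 = -⅓*(-2)*0 + 301 = 0 + 301 = 301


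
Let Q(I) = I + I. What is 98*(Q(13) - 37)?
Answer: -1078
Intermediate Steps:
Q(I) = 2*I
98*(Q(13) - 37) = 98*(2*13 - 37) = 98*(26 - 37) = 98*(-11) = -1078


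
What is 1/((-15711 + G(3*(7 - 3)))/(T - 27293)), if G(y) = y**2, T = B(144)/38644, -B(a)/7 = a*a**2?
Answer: 268903145/150392787 ≈ 1.7880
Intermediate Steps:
B(a) = -7*a**3 (B(a) = -7*a*a**2 = -7*a**3)
T = -5225472/9661 (T = -7*144**3/38644 = -7*2985984*(1/38644) = -20901888*1/38644 = -5225472/9661 ≈ -540.88)
1/((-15711 + G(3*(7 - 3)))/(T - 27293)) = 1/((-15711 + (3*(7 - 3))**2)/(-5225472/9661 - 27293)) = 1/((-15711 + (3*4)**2)/(-268903145/9661)) = 1/((-15711 + 12**2)*(-9661/268903145)) = 1/((-15711 + 144)*(-9661/268903145)) = 1/(-15567*(-9661/268903145)) = 1/(150392787/268903145) = 268903145/150392787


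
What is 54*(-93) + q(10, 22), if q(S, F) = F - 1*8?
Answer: -5008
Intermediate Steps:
q(S, F) = -8 + F (q(S, F) = F - 8 = -8 + F)
54*(-93) + q(10, 22) = 54*(-93) + (-8 + 22) = -5022 + 14 = -5008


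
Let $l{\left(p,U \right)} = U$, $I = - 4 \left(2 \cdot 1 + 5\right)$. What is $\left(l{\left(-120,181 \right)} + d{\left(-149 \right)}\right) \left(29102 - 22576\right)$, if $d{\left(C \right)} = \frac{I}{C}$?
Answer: $\frac{176182422}{149} \approx 1.1824 \cdot 10^{6}$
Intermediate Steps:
$I = -28$ ($I = - 4 \left(2 + 5\right) = \left(-4\right) 7 = -28$)
$d{\left(C \right)} = - \frac{28}{C}$
$\left(l{\left(-120,181 \right)} + d{\left(-149 \right)}\right) \left(29102 - 22576\right) = \left(181 - \frac{28}{-149}\right) \left(29102 - 22576\right) = \left(181 - - \frac{28}{149}\right) 6526 = \left(181 + \frac{28}{149}\right) 6526 = \frac{26997}{149} \cdot 6526 = \frac{176182422}{149}$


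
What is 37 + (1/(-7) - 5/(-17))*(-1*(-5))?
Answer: 4493/119 ≈ 37.756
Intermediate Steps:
37 + (1/(-7) - 5/(-17))*(-1*(-5)) = 37 + (1*(-⅐) - 5*(-1/17))*5 = 37 + (-⅐ + 5/17)*5 = 37 + (18/119)*5 = 37 + 90/119 = 4493/119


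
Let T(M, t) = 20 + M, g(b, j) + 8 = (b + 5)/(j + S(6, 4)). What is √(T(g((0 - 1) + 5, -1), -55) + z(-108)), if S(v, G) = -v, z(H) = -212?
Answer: I*√9863/7 ≈ 14.188*I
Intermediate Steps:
g(b, j) = -8 + (5 + b)/(-6 + j) (g(b, j) = -8 + (b + 5)/(j - 1*6) = -8 + (5 + b)/(j - 6) = -8 + (5 + b)/(-6 + j))
√(T(g((0 - 1) + 5, -1), -55) + z(-108)) = √((20 + (53 + ((0 - 1) + 5) - 8*(-1))/(-6 - 1)) - 212) = √((20 + (53 + (-1 + 5) + 8)/(-7)) - 212) = √((20 - (53 + 4 + 8)/7) - 212) = √((20 - ⅐*65) - 212) = √((20 - 65/7) - 212) = √(75/7 - 212) = √(-1409/7) = I*√9863/7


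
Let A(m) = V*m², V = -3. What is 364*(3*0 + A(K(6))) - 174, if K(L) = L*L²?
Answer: -50948526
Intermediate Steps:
K(L) = L³
A(m) = -3*m²
364*(3*0 + A(K(6))) - 174 = 364*(3*0 - 3*(6³)²) - 174 = 364*(0 - 3*216²) - 174 = 364*(0 - 3*46656) - 174 = 364*(0 - 139968) - 174 = 364*(-139968) - 174 = -50948352 - 174 = -50948526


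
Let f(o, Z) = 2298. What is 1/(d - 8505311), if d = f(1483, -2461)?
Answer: -1/8503013 ≈ -1.1761e-7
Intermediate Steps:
d = 2298
1/(d - 8505311) = 1/(2298 - 8505311) = 1/(-8503013) = -1/8503013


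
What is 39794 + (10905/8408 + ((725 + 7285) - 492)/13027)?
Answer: 622697503069/15647288 ≈ 39796.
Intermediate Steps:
39794 + (10905/8408 + ((725 + 7285) - 492)/13027) = 39794 + (10905*(1/8408) + (8010 - 492)*(1/13027)) = 39794 + (10905/8408 + 7518*(1/13027)) = 39794 + (10905/8408 + 1074/1861) = 39794 + 29324397/15647288 = 622697503069/15647288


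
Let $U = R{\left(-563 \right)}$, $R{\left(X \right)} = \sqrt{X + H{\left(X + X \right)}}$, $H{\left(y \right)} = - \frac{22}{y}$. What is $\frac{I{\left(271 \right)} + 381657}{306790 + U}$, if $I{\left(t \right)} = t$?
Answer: $\frac{32983831050280}{26494809462629} - \frac{3628316 i \sqrt{494314}}{26494809462629} \approx 1.2449 - 9.6282 \cdot 10^{-5} i$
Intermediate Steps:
$R{\left(X \right)} = \sqrt{X - \frac{11}{X}}$ ($R{\left(X \right)} = \sqrt{X - \frac{22}{X + X}} = \sqrt{X - \frac{22}{2 X}} = \sqrt{X - 22 \frac{1}{2 X}} = \sqrt{X - \frac{11}{X}}$)
$U = \frac{19 i \sqrt{494314}}{563}$ ($U = \sqrt{-563 - \frac{11}{-563}} = \sqrt{-563 - - \frac{11}{563}} = \sqrt{-563 + \frac{11}{563}} = \sqrt{- \frac{316958}{563}} = \frac{19 i \sqrt{494314}}{563} \approx 23.727 i$)
$\frac{I{\left(271 \right)} + 381657}{306790 + U} = \frac{271 + 381657}{306790 + \frac{19 i \sqrt{494314}}{563}} = \frac{381928}{306790 + \frac{19 i \sqrt{494314}}{563}}$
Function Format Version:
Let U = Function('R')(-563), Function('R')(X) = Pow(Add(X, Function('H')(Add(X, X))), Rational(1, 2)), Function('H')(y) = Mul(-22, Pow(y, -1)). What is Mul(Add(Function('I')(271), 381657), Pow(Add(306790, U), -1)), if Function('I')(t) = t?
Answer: Add(Rational(32983831050280, 26494809462629), Mul(Rational(-3628316, 26494809462629), I, Pow(494314, Rational(1, 2)))) ≈ Add(1.2449, Mul(-9.6282e-5, I))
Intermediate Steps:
Function('R')(X) = Pow(Add(X, Mul(-11, Pow(X, -1))), Rational(1, 2)) (Function('R')(X) = Pow(Add(X, Mul(-22, Pow(Add(X, X), -1))), Rational(1, 2)) = Pow(Add(X, Mul(-22, Pow(Mul(2, X), -1))), Rational(1, 2)) = Pow(Add(X, Mul(-22, Mul(Rational(1, 2), Pow(X, -1)))), Rational(1, 2)) = Pow(Add(X, Mul(-11, Pow(X, -1))), Rational(1, 2)))
U = Mul(Rational(19, 563), I, Pow(494314, Rational(1, 2))) (U = Pow(Add(-563, Mul(-11, Pow(-563, -1))), Rational(1, 2)) = Pow(Add(-563, Mul(-11, Rational(-1, 563))), Rational(1, 2)) = Pow(Add(-563, Rational(11, 563)), Rational(1, 2)) = Pow(Rational(-316958, 563), Rational(1, 2)) = Mul(Rational(19, 563), I, Pow(494314, Rational(1, 2))) ≈ Mul(23.727, I))
Mul(Add(Function('I')(271), 381657), Pow(Add(306790, U), -1)) = Mul(Add(271, 381657), Pow(Add(306790, Mul(Rational(19, 563), I, Pow(494314, Rational(1, 2)))), -1)) = Mul(381928, Pow(Add(306790, Mul(Rational(19, 563), I, Pow(494314, Rational(1, 2)))), -1))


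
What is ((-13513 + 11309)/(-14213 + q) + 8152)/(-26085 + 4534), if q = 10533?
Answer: -7500391/19826920 ≈ -0.37829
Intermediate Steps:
((-13513 + 11309)/(-14213 + q) + 8152)/(-26085 + 4534) = ((-13513 + 11309)/(-14213 + 10533) + 8152)/(-26085 + 4534) = (-2204/(-3680) + 8152)/(-21551) = (-2204*(-1/3680) + 8152)*(-1/21551) = (551/920 + 8152)*(-1/21551) = (7500391/920)*(-1/21551) = -7500391/19826920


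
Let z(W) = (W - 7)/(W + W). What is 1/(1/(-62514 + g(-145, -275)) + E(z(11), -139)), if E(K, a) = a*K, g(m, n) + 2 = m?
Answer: -689271/17419769 ≈ -0.039568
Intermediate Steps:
g(m, n) = -2 + m
z(W) = (-7 + W)/(2*W) (z(W) = (-7 + W)/((2*W)) = (-7 + W)*(1/(2*W)) = (-7 + W)/(2*W))
E(K, a) = K*a
1/(1/(-62514 + g(-145, -275)) + E(z(11), -139)) = 1/(1/(-62514 + (-2 - 145)) + ((½)*(-7 + 11)/11)*(-139)) = 1/(1/(-62514 - 147) + ((½)*(1/11)*4)*(-139)) = 1/(1/(-62661) + (2/11)*(-139)) = 1/(-1/62661 - 278/11) = 1/(-17419769/689271) = -689271/17419769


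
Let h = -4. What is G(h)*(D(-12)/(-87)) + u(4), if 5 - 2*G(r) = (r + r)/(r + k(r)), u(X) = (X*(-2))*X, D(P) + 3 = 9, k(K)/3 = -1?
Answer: -6523/203 ≈ -32.133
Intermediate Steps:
k(K) = -3 (k(K) = 3*(-1) = -3)
D(P) = 6 (D(P) = -3 + 9 = 6)
u(X) = -2*X² (u(X) = (-2*X)*X = -2*X²)
G(r) = 5/2 - r/(-3 + r) (G(r) = 5/2 - (r + r)/(2*(r - 3)) = 5/2 - 2*r/(2*(-3 + r)) = 5/2 - r/(-3 + r))
G(h)*(D(-12)/(-87)) + u(4) = (3*(-5 - 4)/(2*(-3 - 4)))*(6/(-87)) - 2*4² = ((3/2)*(-9)/(-7))*(6*(-1/87)) - 2*16 = ((3/2)*(-⅐)*(-9))*(-2/29) - 32 = (27/14)*(-2/29) - 32 = -27/203 - 32 = -6523/203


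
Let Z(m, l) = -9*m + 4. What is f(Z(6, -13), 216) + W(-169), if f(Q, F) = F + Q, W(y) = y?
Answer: -3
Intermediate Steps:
Z(m, l) = 4 - 9*m
f(Z(6, -13), 216) + W(-169) = (216 + (4 - 9*6)) - 169 = (216 + (4 - 54)) - 169 = (216 - 50) - 169 = 166 - 169 = -3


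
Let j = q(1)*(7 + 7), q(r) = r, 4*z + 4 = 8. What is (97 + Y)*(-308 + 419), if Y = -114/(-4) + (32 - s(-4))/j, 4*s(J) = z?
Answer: 794205/56 ≈ 14182.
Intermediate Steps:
z = 1 (z = -1 + (¼)*8 = -1 + 2 = 1)
s(J) = ¼ (s(J) = (¼)*1 = ¼)
j = 14 (j = 1*(7 + 7) = 1*14 = 14)
Y = 1723/56 (Y = -114/(-4) + (32 - 1*¼)/14 = -114*(-¼) + (32 - ¼)*(1/14) = 57/2 + (127/4)*(1/14) = 57/2 + 127/56 = 1723/56 ≈ 30.768)
(97 + Y)*(-308 + 419) = (97 + 1723/56)*(-308 + 419) = (7155/56)*111 = 794205/56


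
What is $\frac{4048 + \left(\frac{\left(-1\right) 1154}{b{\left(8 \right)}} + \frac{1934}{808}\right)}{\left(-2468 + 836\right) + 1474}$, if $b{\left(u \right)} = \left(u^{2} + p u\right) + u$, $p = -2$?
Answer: $- \frac{2849059}{111706} \approx -25.505$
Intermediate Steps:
$b{\left(u \right)} = u^{2} - u$ ($b{\left(u \right)} = \left(u^{2} - 2 u\right) + u = u^{2} - u$)
$\frac{4048 + \left(\frac{\left(-1\right) 1154}{b{\left(8 \right)}} + \frac{1934}{808}\right)}{\left(-2468 + 836\right) + 1474} = \frac{4048 + \left(\frac{\left(-1\right) 1154}{8 \left(-1 + 8\right)} + \frac{1934}{808}\right)}{\left(-2468 + 836\right) + 1474} = \frac{4048 + \left(- \frac{1154}{8 \cdot 7} + 1934 \cdot \frac{1}{808}\right)}{-1632 + 1474} = \frac{4048 + \left(- \frac{1154}{56} + \frac{967}{404}\right)}{-158} = \left(4048 + \left(\left(-1154\right) \frac{1}{56} + \frac{967}{404}\right)\right) \left(- \frac{1}{158}\right) = \left(4048 + \left(- \frac{577}{28} + \frac{967}{404}\right)\right) \left(- \frac{1}{158}\right) = \left(4048 - \frac{12877}{707}\right) \left(- \frac{1}{158}\right) = \frac{2849059}{707} \left(- \frac{1}{158}\right) = - \frac{2849059}{111706}$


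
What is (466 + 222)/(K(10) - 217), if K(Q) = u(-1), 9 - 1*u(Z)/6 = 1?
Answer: -688/169 ≈ -4.0710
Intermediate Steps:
u(Z) = 48 (u(Z) = 54 - 6*1 = 54 - 6 = 48)
K(Q) = 48
(466 + 222)/(K(10) - 217) = (466 + 222)/(48 - 217) = 688/(-169) = 688*(-1/169) = -688/169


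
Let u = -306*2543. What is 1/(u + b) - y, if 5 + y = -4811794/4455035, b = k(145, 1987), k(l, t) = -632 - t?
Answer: 1626836764606/267568374015 ≈ 6.0801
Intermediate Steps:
b = -2619 (b = -632 - 1*1987 = -632 - 1987 = -2619)
u = -778158
y = -2083613/342695 (y = -5 - 4811794/4455035 = -5 - 4811794*1/4455035 = -5 - 370138/342695 = -2083613/342695 ≈ -6.0801)
1/(u + b) - y = 1/(-778158 - 2619) - 1*(-2083613/342695) = 1/(-780777) + 2083613/342695 = -1/780777 + 2083613/342695 = 1626836764606/267568374015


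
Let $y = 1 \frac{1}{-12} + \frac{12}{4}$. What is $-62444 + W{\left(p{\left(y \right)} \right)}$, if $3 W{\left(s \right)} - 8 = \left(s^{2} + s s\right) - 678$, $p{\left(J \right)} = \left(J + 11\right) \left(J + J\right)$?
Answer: $- \frac{453137159}{7776} \approx -58274.0$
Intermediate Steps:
$y = \frac{35}{12}$ ($y = 1 \left(- \frac{1}{12}\right) + 12 \cdot \frac{1}{4} = - \frac{1}{12} + 3 = \frac{35}{12} \approx 2.9167$)
$p{\left(J \right)} = 2 J \left(11 + J\right)$ ($p{\left(J \right)} = \left(11 + J\right) 2 J = 2 J \left(11 + J\right)$)
$W{\left(s \right)} = - \frac{670}{3} + \frac{2 s^{2}}{3}$ ($W{\left(s \right)} = \frac{8}{3} + \frac{\left(s^{2} + s s\right) - 678}{3} = \frac{8}{3} + \frac{\left(s^{2} + s^{2}\right) - 678}{3} = \frac{8}{3} + \frac{2 s^{2} - 678}{3} = \frac{8}{3} + \frac{-678 + 2 s^{2}}{3} = \frac{8}{3} + \left(-226 + \frac{2 s^{2}}{3}\right) = - \frac{670}{3} + \frac{2 s^{2}}{3}$)
$-62444 + W{\left(p{\left(y \right)} \right)} = -62444 - \left(\frac{670}{3} - \frac{2 \left(2 \cdot \frac{35}{12} \left(11 + \frac{35}{12}\right)\right)^{2}}{3}\right) = -62444 - \left(\frac{670}{3} - \frac{2 \left(2 \cdot \frac{35}{12} \cdot \frac{167}{12}\right)^{2}}{3}\right) = -62444 - \left(\frac{670}{3} - \frac{2 \left(\frac{5845}{72}\right)^{2}}{3}\right) = -62444 + \left(- \frac{670}{3} + \frac{2}{3} \cdot \frac{34164025}{5184}\right) = -62444 + \left(- \frac{670}{3} + \frac{34164025}{7776}\right) = -62444 + \frac{32427385}{7776} = - \frac{453137159}{7776}$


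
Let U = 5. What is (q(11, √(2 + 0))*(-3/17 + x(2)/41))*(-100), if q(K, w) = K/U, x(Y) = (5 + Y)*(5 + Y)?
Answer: -156200/697 ≈ -224.10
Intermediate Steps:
x(Y) = (5 + Y)²
q(K, w) = K/5
(q(11, √(2 + 0))*(-3/17 + x(2)/41))*(-100) = (((⅕)*11)*(-3/17 + (5 + 2)²/41))*(-100) = (11*(-3*1/17 + 7²*(1/41))/5)*(-100) = (11*(-3/17 + 49*(1/41))/5)*(-100) = (11*(-3/17 + 49/41)/5)*(-100) = ((11/5)*(710/697))*(-100) = (1562/697)*(-100) = -156200/697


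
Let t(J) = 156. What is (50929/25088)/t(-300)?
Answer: 50929/3913728 ≈ 0.013013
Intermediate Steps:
(50929/25088)/t(-300) = (50929/25088)/156 = (50929*(1/25088))*(1/156) = (50929/25088)*(1/156) = 50929/3913728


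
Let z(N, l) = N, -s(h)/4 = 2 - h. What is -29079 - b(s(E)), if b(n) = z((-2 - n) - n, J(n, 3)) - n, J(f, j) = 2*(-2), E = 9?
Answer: -28993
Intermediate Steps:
s(h) = -8 + 4*h (s(h) = -4*(2 - h) = -8 + 4*h)
J(f, j) = -4
b(n) = -2 - 3*n (b(n) = ((-2 - n) - n) - n = (-2 - 2*n) - n = -2 - 3*n)
-29079 - b(s(E)) = -29079 - (-2 - 3*(-8 + 4*9)) = -29079 - (-2 - 3*(-8 + 36)) = -29079 - (-2 - 3*28) = -29079 - (-2 - 84) = -29079 - 1*(-86) = -29079 + 86 = -28993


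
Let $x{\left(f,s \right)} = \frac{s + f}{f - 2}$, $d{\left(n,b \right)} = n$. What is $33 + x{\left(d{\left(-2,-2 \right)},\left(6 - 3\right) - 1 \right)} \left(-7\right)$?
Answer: $33$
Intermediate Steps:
$x{\left(f,s \right)} = \frac{f + s}{-2 + f}$
$33 + x{\left(d{\left(-2,-2 \right)},\left(6 - 3\right) - 1 \right)} \left(-7\right) = 33 + \frac{-2 + \left(\left(6 - 3\right) - 1\right)}{-2 - 2} \left(-7\right) = 33 + \frac{-2 + \left(3 - 1\right)}{-4} \left(-7\right) = 33 + - \frac{-2 + 2}{4} \left(-7\right) = 33 + \left(- \frac{1}{4}\right) 0 \left(-7\right) = 33 + 0 \left(-7\right) = 33 + 0 = 33$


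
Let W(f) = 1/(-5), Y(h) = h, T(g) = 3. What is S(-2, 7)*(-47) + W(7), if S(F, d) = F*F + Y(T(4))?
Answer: -1646/5 ≈ -329.20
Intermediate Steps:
W(f) = -⅕
S(F, d) = 3 + F² (S(F, d) = F*F + 3 = F² + 3 = 3 + F²)
S(-2, 7)*(-47) + W(7) = (3 + (-2)²)*(-47) - ⅕ = (3 + 4)*(-47) - ⅕ = 7*(-47) - ⅕ = -329 - ⅕ = -1646/5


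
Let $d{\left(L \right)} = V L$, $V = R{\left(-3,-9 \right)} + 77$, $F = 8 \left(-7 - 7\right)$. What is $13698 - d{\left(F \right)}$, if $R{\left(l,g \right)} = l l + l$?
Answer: $22994$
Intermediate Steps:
$R{\left(l,g \right)} = l + l^{2}$ ($R{\left(l,g \right)} = l^{2} + l = l + l^{2}$)
$F = -112$ ($F = 8 \left(-14\right) = -112$)
$V = 83$ ($V = - 3 \left(1 - 3\right) + 77 = \left(-3\right) \left(-2\right) + 77 = 6 + 77 = 83$)
$d{\left(L \right)} = 83 L$
$13698 - d{\left(F \right)} = 13698 - 83 \left(-112\right) = 13698 - -9296 = 13698 + 9296 = 22994$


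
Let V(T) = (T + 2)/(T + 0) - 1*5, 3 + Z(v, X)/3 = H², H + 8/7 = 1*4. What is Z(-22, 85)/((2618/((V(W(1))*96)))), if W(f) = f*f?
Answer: -6624/5831 ≈ -1.1360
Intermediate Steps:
H = 20/7 (H = -8/7 + 1*4 = -8/7 + 4 = 20/7 ≈ 2.8571)
W(f) = f²
Z(v, X) = 759/49 (Z(v, X) = -9 + 3*(20/7)² = -9 + 3*(400/49) = -9 + 1200/49 = 759/49)
V(T) = -5 + (2 + T)/T (V(T) = (2 + T)/T - 5 = -5 + (2 + T)/T)
Z(-22, 85)/((2618/((V(W(1))*96)))) = 759/(49*((2618/(((-4 + 2/(1²))*96))))) = 759/(49*((2618/(((-4 + 2/1)*96))))) = 759/(49*((2618/(((-4 + 2*1)*96))))) = 759/(49*((2618/(((-4 + 2)*96))))) = 759/(49*((2618/((-2*96))))) = 759/(49*((2618/(-192)))) = 759/(49*((2618*(-1/192)))) = 759/(49*(-1309/96)) = (759/49)*(-96/1309) = -6624/5831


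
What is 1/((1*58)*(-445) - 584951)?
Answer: -1/610761 ≈ -1.6373e-6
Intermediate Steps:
1/((1*58)*(-445) - 584951) = 1/(58*(-445) - 584951) = 1/(-25810 - 584951) = 1/(-610761) = -1/610761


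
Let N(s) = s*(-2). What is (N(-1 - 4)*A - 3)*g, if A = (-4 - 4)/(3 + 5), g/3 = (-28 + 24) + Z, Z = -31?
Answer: 1365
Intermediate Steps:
g = -105 (g = 3*((-28 + 24) - 31) = 3*(-4 - 31) = 3*(-35) = -105)
N(s) = -2*s
A = -1 (A = -8/8 = -8*⅛ = -1)
(N(-1 - 4)*A - 3)*g = (-2*(-1 - 4)*(-1) - 3)*(-105) = (-2*(-5)*(-1) - 3)*(-105) = (10*(-1) - 3)*(-105) = (-10 - 3)*(-105) = -13*(-105) = 1365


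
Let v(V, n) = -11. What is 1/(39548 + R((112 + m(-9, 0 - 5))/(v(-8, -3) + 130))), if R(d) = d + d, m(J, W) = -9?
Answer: 119/4706418 ≈ 2.5285e-5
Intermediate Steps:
R(d) = 2*d
1/(39548 + R((112 + m(-9, 0 - 5))/(v(-8, -3) + 130))) = 1/(39548 + 2*((112 - 9)/(-11 + 130))) = 1/(39548 + 2*(103/119)) = 1/(39548 + 206/119) = 1/(4706418/119) = 119/4706418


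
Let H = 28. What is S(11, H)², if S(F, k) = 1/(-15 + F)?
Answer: 1/16 ≈ 0.062500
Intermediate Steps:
S(11, H)² = (1/(-15 + 11))² = (1/(-4))² = (-¼)² = 1/16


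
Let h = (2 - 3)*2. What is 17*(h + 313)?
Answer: 5287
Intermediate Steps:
h = -2 (h = -1*2 = -2)
17*(h + 313) = 17*(-2 + 313) = 17*311 = 5287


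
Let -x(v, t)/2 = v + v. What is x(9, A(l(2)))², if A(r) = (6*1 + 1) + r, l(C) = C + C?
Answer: 1296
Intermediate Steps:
l(C) = 2*C
A(r) = 7 + r (A(r) = (6 + 1) + r = 7 + r)
x(v, t) = -4*v (x(v, t) = -2*(v + v) = -4*v)
x(9, A(l(2)))² = (-4*9)² = (-36)² = 1296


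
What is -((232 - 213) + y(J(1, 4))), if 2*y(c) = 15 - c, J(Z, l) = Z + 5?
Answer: -47/2 ≈ -23.500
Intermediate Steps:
J(Z, l) = 5 + Z
y(c) = 15/2 - c/2 (y(c) = (15 - c)/2 = 15/2 - c/2)
-((232 - 213) + y(J(1, 4))) = -((232 - 213) + (15/2 - (5 + 1)/2)) = -(19 + (15/2 - 1/2*6)) = -(19 + (15/2 - 3)) = -(19 + 9/2) = -1*47/2 = -47/2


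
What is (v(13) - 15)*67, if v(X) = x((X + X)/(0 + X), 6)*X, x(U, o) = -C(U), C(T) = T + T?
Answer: -4489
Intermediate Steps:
C(T) = 2*T
x(U, o) = -2*U
v(X) = -4*X (v(X) = (-2*(X + X)/(0 + X))*X = (-2*2*X/X)*X = (-2*2)*X = -4*X)
(v(13) - 15)*67 = (-4*13 - 15)*67 = (-52 - 15)*67 = -67*67 = -4489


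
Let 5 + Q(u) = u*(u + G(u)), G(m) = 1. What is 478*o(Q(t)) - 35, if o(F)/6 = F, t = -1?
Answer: -14375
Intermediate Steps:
Q(u) = -5 + u*(1 + u) (Q(u) = -5 + u*(u + 1) = -5 + u*(1 + u))
o(F) = 6*F
478*o(Q(t)) - 35 = 478*(6*(-5 - 1 + (-1)²)) - 35 = 478*(6*(-5 - 1 + 1)) - 35 = 478*(6*(-5)) - 35 = 478*(-30) - 35 = -14340 - 35 = -14375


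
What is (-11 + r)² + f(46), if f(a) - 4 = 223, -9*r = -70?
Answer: 19228/81 ≈ 237.38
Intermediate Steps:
r = 70/9 (r = -⅑*(-70) = 70/9 ≈ 7.7778)
f(a) = 227 (f(a) = 4 + 223 = 227)
(-11 + r)² + f(46) = (-11 + 70/9)² + 227 = (-29/9)² + 227 = 841/81 + 227 = 19228/81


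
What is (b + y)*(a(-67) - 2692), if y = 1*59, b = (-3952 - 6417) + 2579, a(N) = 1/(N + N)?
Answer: 2788795899/134 ≈ 2.0812e+7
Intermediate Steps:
a(N) = 1/(2*N)
b = -7790 (b = -10369 + 2579 = -7790)
y = 59
(b + y)*(a(-67) - 2692) = (-7790 + 59)*((½)/(-67) - 2692) = -7731*((½)*(-1/67) - 2692) = -7731*(-1/134 - 2692) = -7731*(-360729/134) = 2788795899/134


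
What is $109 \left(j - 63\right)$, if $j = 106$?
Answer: $4687$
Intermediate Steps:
$109 \left(j - 63\right) = 109 \left(106 - 63\right) = 109 \cdot 43 = 4687$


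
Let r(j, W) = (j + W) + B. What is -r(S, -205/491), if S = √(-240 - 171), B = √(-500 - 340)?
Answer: 205/491 - I*√411 - 2*I*√210 ≈ 0.41752 - 49.256*I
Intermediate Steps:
B = 2*I*√210 (B = √(-840) = 2*I*√210 ≈ 28.983*I)
S = I*√411 (S = √(-411) = I*√411 ≈ 20.273*I)
r(j, W) = W + j + 2*I*√210 (r(j, W) = (j + W) + 2*I*√210 = (W + j) + 2*I*√210 = W + j + 2*I*√210)
-r(S, -205/491) = -(-205/491 + I*√411 + 2*I*√210) = 205/491 - I*√411 - 2*I*√210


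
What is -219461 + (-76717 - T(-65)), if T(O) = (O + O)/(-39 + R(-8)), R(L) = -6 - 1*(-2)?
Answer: -12735784/43 ≈ -2.9618e+5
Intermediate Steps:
R(L) = -4 (R(L) = -6 + 2 = -4)
T(O) = -2*O/43 (T(O) = (O + O)/(-39 - 4) = (2*O)/(-43) = (2*O)*(-1/43) = -2*O/43)
-219461 + (-76717 - T(-65)) = -219461 + (-76717 - (-2)*(-65)/43) = -219461 + (-76717 - 1*130/43) = -219461 + (-76717 - 130/43) = -219461 - 3298961/43 = -12735784/43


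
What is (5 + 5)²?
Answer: 100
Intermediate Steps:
(5 + 5)² = 10² = 100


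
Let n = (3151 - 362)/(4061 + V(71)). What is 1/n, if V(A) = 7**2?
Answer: 4110/2789 ≈ 1.4736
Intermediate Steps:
V(A) = 49
n = 2789/4110 (n = (3151 - 362)/(4061 + 49) = 2789/4110 ≈ 0.67859)
1/n = 1/(2789/4110) = 4110/2789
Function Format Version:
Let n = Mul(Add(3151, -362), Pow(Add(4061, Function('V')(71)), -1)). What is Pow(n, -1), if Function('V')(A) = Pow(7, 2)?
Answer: Rational(4110, 2789) ≈ 1.4736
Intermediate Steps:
Function('V')(A) = 49
n = Rational(2789, 4110) (n = Mul(Add(3151, -362), Pow(Add(4061, 49), -1)) = Mul(2789, Pow(4110, -1)) = Mul(2789, Rational(1, 4110)) = Rational(2789, 4110) ≈ 0.67859)
Pow(n, -1) = Pow(Rational(2789, 4110), -1) = Rational(4110, 2789)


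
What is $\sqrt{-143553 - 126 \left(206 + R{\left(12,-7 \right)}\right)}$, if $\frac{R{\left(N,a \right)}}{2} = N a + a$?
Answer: $i \sqrt{146577} \approx 382.85 i$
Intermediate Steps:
$R{\left(N,a \right)} = 2 a + 2 N a$ ($R{\left(N,a \right)} = 2 \left(N a + a\right) = 2 \left(a + N a\right) = 2 a + 2 N a$)
$\sqrt{-143553 - 126 \left(206 + R{\left(12,-7 \right)}\right)} = \sqrt{-143553 - 126 \left(206 + 2 \left(-7\right) \left(1 + 12\right)\right)} = \sqrt{-143553 - 126 \left(206 + 2 \left(-7\right) 13\right)} = \sqrt{-143553 - 126 \left(206 - 182\right)} = \sqrt{-143553 - 3024} = \sqrt{-146577} = i \sqrt{146577}$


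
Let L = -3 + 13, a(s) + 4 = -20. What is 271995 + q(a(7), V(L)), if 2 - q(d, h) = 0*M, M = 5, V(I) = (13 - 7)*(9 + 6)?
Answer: 271997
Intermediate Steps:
a(s) = -24 (a(s) = -4 - 20 = -24)
L = 10
V(I) = 90 (V(I) = 6*15 = 90)
q(d, h) = 2 (q(d, h) = 2 - 0*5 = 2 - 1*0 = 2 + 0 = 2)
271995 + q(a(7), V(L)) = 271995 + 2 = 271997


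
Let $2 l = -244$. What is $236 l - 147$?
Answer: $-28939$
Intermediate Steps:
$l = -122$ ($l = \frac{1}{2} \left(-244\right) = -122$)
$236 l - 147 = 236 \left(-122\right) - 147 = -28792 - 147 = -28939$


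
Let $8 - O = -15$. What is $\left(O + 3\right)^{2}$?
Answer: $676$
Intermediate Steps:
$O = 23$ ($O = 8 - -15 = 8 + 15 = 23$)
$\left(O + 3\right)^{2} = \left(23 + 3\right)^{2} = 26^{2} = 676$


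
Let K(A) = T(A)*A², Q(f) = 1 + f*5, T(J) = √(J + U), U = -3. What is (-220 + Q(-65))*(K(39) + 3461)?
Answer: -6847328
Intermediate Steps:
T(J) = √(-3 + J) (T(J) = √(J - 3) = √(-3 + J))
Q(f) = 1 + 5*f
K(A) = A²*√(-3 + A) (K(A) = √(-3 + A)*A² = A²*√(-3 + A))
(-220 + Q(-65))*(K(39) + 3461) = (-220 + (1 + 5*(-65)))*(39²*√(-3 + 39) + 3461) = (-220 + (1 - 325))*(1521*√36 + 3461) = (-220 - 324)*(1521*6 + 3461) = -544*(9126 + 3461) = -544*12587 = -6847328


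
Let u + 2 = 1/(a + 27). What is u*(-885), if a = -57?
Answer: 3599/2 ≈ 1799.5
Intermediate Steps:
u = -61/30 (u = -2 + 1/(-57 + 27) = -2 + 1/(-30) = -2 - 1/30 = -61/30 ≈ -2.0333)
u*(-885) = -61/30*(-885) = 3599/2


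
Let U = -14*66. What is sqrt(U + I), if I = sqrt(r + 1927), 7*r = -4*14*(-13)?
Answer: sqrt(-924 + sqrt(2031)) ≈ 29.647*I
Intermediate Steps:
U = -924
r = 104 (r = (-4*14*(-13))/7 = (-56*(-13))/7 = (1/7)*728 = 104)
I = sqrt(2031) (I = sqrt(104 + 1927) = sqrt(2031) ≈ 45.067)
sqrt(U + I) = sqrt(-924 + sqrt(2031))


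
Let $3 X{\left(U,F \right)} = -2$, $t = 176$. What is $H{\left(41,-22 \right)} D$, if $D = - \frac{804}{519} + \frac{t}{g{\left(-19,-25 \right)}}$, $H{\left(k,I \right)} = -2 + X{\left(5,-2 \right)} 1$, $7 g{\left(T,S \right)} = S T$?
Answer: $- \frac{228896}{82175} \approx -2.7855$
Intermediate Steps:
$X{\left(U,F \right)} = - \frac{2}{3}$ ($X{\left(U,F \right)} = \frac{1}{3} \left(-2\right) = - \frac{2}{3}$)
$g{\left(T,S \right)} = \frac{S T}{7}$
$H{\left(k,I \right)} = - \frac{8}{3}$ ($H{\left(k,I \right)} = -2 - \frac{2}{3} = - \frac{8}{3}$)
$D = \frac{85836}{82175}$ ($D = - \frac{804}{519} + \frac{176}{\frac{1}{7} \left(-25\right) \left(-19\right)} = \left(-804\right) \frac{1}{519} + \frac{176}{\frac{475}{7}} = - \frac{268}{173} + 176 \cdot \frac{7}{475} = - \frac{268}{173} + \frac{1232}{475} = \frac{85836}{82175} \approx 1.0446$)
$H{\left(41,-22 \right)} D = \left(- \frac{8}{3}\right) \frac{85836}{82175} = - \frac{228896}{82175}$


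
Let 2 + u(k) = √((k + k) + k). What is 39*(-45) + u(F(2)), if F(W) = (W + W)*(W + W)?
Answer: -1757 + 4*√3 ≈ -1750.1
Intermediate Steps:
F(W) = 4*W² (F(W) = (2*W)*(2*W) = 4*W²)
u(k) = -2 + √3*√k (u(k) = -2 + √((k + k) + k) = -2 + √(2*k + k) = -2 + √(3*k) = -2 + √3*√k)
39*(-45) + u(F(2)) = 39*(-45) + (-2 + √3*√(4*2²)) = -1755 + (-2 + √3*√(4*4)) = -1755 + (-2 + √3*√16) = -1755 + (-2 + √3*4) = -1755 + (-2 + 4*√3) = -1757 + 4*√3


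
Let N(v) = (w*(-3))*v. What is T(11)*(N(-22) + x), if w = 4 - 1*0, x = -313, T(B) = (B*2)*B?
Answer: -11858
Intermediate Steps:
T(B) = 2*B² (T(B) = (2*B)*B = 2*B²)
w = 4 (w = 4 + 0 = 4)
N(v) = -12*v (N(v) = (4*(-3))*v = -12*v)
T(11)*(N(-22) + x) = (2*11²)*(-12*(-22) - 313) = (2*121)*(264 - 313) = 242*(-49) = -11858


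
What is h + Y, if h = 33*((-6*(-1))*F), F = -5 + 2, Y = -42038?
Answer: -42632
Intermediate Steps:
F = -3
h = -594 (h = 33*(-6*(-1)*(-3)) = 33*(6*(-3)) = 33*(-18) = -594)
h + Y = -594 - 42038 = -42632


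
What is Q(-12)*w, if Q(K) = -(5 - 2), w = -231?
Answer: 693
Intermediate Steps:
Q(K) = -3 (Q(K) = -1*3 = -3)
Q(-12)*w = -3*(-231) = 693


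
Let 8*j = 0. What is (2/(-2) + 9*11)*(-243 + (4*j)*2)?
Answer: -23814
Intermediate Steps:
j = 0 (j = (1/8)*0 = 0)
(2/(-2) + 9*11)*(-243 + (4*j)*2) = (2/(-2) + 9*11)*(-243 + (4*0)*2) = (2*(-1/2) + 99)*(-243 + 0*2) = (-1 + 99)*(-243 + 0) = 98*(-243) = -23814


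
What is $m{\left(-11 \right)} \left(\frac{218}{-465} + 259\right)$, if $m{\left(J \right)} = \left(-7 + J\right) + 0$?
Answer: $- \frac{721302}{155} \approx -4653.6$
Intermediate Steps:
$m{\left(J \right)} = -7 + J$
$m{\left(-11 \right)} \left(\frac{218}{-465} + 259\right) = \left(-7 - 11\right) \left(\frac{218}{-465} + 259\right) = - 18 \left(218 \left(- \frac{1}{465}\right) + 259\right) = - 18 \left(- \frac{218}{465} + 259\right) = \left(-18\right) \frac{120217}{465} = - \frac{721302}{155}$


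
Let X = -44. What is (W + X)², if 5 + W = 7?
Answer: 1764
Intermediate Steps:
W = 2 (W = -5 + 7 = 2)
(W + X)² = (2 - 44)² = (-42)² = 1764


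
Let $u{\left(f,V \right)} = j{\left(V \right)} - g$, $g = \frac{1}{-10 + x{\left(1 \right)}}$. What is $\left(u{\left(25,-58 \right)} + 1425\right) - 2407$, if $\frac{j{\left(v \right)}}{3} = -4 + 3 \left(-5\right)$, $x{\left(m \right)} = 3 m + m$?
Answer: $- \frac{6233}{6} \approx -1038.8$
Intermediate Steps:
$x{\left(m \right)} = 4 m$
$j{\left(v \right)} = -57$ ($j{\left(v \right)} = 3 \left(-4 + 3 \left(-5\right)\right) = 3 \left(-4 - 15\right) = 3 \left(-19\right) = -57$)
$g = - \frac{1}{6}$ ($g = \frac{1}{-10 + 4 \cdot 1} = \frac{1}{-10 + 4} = \frac{1}{-6} = - \frac{1}{6} \approx -0.16667$)
$u{\left(f,V \right)} = - \frac{341}{6}$ ($u{\left(f,V \right)} = -57 - - \frac{1}{6} = -57 + \frac{1}{6} = - \frac{341}{6}$)
$\left(u{\left(25,-58 \right)} + 1425\right) - 2407 = \left(- \frac{341}{6} + 1425\right) - 2407 = \frac{8209}{6} - 2407 = - \frac{6233}{6}$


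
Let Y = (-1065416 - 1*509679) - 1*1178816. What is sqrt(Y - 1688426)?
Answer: 3*I*sqrt(493593) ≈ 2107.7*I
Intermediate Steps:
Y = -2753911 (Y = (-1065416 - 509679) - 1178816 = -1575095 - 1178816 = -2753911)
sqrt(Y - 1688426) = sqrt(-2753911 - 1688426) = sqrt(-4442337) = 3*I*sqrt(493593)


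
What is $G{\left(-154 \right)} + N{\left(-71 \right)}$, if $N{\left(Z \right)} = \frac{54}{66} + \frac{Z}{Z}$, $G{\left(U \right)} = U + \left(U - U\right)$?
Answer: $- \frac{1674}{11} \approx -152.18$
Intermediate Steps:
$G{\left(U \right)} = U$ ($G{\left(U \right)} = U + 0 = U$)
$N{\left(Z \right)} = \frac{20}{11}$ ($N{\left(Z \right)} = 54 \cdot \frac{1}{66} + 1 = \frac{9}{11} + 1 = \frac{20}{11}$)
$G{\left(-154 \right)} + N{\left(-71 \right)} = -154 + \frac{20}{11} = - \frac{1674}{11}$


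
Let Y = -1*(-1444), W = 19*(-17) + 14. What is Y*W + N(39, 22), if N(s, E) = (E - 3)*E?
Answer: -445778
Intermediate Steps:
N(s, E) = E*(-3 + E) (N(s, E) = (-3 + E)*E = E*(-3 + E))
W = -309 (W = -323 + 14 = -309)
Y = 1444
Y*W + N(39, 22) = 1444*(-309) + 22*(-3 + 22) = -446196 + 22*19 = -446196 + 418 = -445778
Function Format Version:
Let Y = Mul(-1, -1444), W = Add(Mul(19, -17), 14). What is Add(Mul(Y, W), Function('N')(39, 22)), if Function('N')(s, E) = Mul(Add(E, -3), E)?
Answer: -445778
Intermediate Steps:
Function('N')(s, E) = Mul(E, Add(-3, E)) (Function('N')(s, E) = Mul(Add(-3, E), E) = Mul(E, Add(-3, E)))
W = -309 (W = Add(-323, 14) = -309)
Y = 1444
Add(Mul(Y, W), Function('N')(39, 22)) = Add(Mul(1444, -309), Mul(22, Add(-3, 22))) = Add(-446196, Mul(22, 19)) = Add(-446196, 418) = -445778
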